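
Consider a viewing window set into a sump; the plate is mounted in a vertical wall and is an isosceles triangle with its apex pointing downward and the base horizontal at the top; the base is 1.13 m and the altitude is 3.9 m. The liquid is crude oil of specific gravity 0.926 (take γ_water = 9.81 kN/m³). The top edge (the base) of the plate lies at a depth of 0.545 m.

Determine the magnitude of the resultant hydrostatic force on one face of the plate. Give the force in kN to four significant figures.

F ≈ 36.93 kN

γ = 0.926 × 9.81 = 9.08406 kN/m³.
With the apex down, the centroid sits h/3 = 3.9/3 = 1.3 m below the base (the top edge), so the centroid depth is h_c = 0.545 + 1.3 = 1.845 m.
A = ½ × 1.13 × 3.9 = 2.2035 m².
Resultant F = γ·h_c·A = 9.08406 × 1.845 × 2.2035 = 36.9309 kN.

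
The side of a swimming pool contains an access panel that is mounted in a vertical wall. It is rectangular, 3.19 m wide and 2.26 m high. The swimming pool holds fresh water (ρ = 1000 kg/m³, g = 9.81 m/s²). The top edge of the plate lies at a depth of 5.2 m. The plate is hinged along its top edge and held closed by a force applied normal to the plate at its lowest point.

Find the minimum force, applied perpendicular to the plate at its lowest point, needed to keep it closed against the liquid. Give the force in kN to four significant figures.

P ≈ 237.2 kN

γ = ρg = 1000 × 9.81 = 9810 N/m³ = 9.81 kN/m³.
The centroid lies 2.26/2 = 1.13 m below the top edge, so the centroid depth is h_c = 5.2 + 1.13 = 6.33 m.
A = 3.19 × 2.26 = 7.2094 m².
Resultant F = γ·h_c·A = 9.81 × 6.33 × 7.2094 = 447.684 kN.
I_c = b·h³/12 = 3.19 × 2.26³/12 = 3.06856 m⁴.
Centre of pressure: y_p = y_c + I_c/(y_c·A) = 6.33 + 3.06856/(6.33 × 7.2094) = 6.33 + 0.0672406 = 6.39724 m along the plane.
The resultant acts 1.13 + 0.0672406 = 1.19724 m (along the plate) below the hinge at the top edge, so the moment about the hinge is M = F × 1.19724 = 447.684 × 1.19724 = 535.985 kN·m.
A normal force at the bottom, 2.26 m from the hinge, must supply this moment: P = 535.985/2.26 = 237.162 kN.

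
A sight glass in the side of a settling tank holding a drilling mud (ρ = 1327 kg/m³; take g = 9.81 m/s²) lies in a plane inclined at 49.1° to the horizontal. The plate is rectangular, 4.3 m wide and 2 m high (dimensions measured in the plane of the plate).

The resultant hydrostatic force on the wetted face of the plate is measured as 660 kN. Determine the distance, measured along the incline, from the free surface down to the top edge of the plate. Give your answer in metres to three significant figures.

γ = ρg = 1327 × 9.81 / 1000 = 13.01787 kN/m³.
A = 4.3 × 2 = 8.6 m².
From F = γ·h_c·A, the centroid depth is h_c = 660/(13.01787 × 8.6) = 5.8953 m.
Let θ = 49.1° be the plate's angle to the horizontal; measure y along the incline from where the plane meets the free surface. Vertical depth h = y·sinθ with sinθ = 0.755853.
Along the incline, y_c = h_c/sinθ = 5.8953/0.755853 = 7.79953 m.
The centroid lies 2/2 = 1 m below the top edge, so the top edge sits at y_top = 7.79953 − 1 = 6.79953 m along the incline.

y_top ≈ 6.80 m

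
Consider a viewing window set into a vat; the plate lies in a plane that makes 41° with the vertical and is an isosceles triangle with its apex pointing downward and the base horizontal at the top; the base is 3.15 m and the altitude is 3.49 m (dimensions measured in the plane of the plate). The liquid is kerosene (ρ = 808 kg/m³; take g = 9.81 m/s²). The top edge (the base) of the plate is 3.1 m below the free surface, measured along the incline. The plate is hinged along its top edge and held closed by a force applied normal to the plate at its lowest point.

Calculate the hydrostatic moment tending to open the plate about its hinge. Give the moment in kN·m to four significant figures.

M ≈ 185.3 kN·m

γ = ρg = 808 × 9.81 / 1000 = 7.92648 kN/m³.
The plate makes 41° with the vertical, i.e. θ = 90° − 41° = 49° to the horizontal. Measuring y along the incline from the free-surface line, vertical depth h = y·sinθ with sinθ = 0.754710.
With the apex down, the centroid sits h/3 = 3.49/3 = 1.16333 m below the base (the top edge), so y_c = 3.1 + 1.16333 = 4.26333 m and h_c = 4.26333 × 0.754710 = 3.21758 m.
A = ½ × 3.15 × 3.49 = 5.49675 m².
Resultant F = γ·h_c·A = 7.92648 × 3.21758 × 5.49675 = 140.19 kN.
I_c = b·h³/36 = 3.15 × 3.49³/36 = 3.7195 m⁴.
Centre of pressure: y_p = y_c + I_c/(y_c·A) = 4.26333 + 3.7195/(4.26333 × 5.49675) = 4.26333 + 0.158719 = 4.42205 m along the plane.
The resultant acts 1.16333 + 0.158719 = 1.32205 m (along the plate) below the hinge at the top edge, so the moment about the hinge is M = F × 1.32205 = 140.19 × 1.32205 = 185.338 kN·m.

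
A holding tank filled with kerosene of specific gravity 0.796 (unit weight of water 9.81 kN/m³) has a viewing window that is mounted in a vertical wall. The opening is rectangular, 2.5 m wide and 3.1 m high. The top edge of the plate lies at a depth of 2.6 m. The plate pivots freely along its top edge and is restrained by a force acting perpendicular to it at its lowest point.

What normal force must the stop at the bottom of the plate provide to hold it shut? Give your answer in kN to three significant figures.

P ≈ 141 kN

γ = 0.796 × 9.81 = 7.80876 kN/m³.
The centroid lies 3.1/2 = 1.55 m below the top edge, so the centroid depth is h_c = 2.6 + 1.55 = 4.15 m.
A = 2.5 × 3.1 = 7.75 m².
Resultant F = γ·h_c·A = 7.80876 × 4.15 × 7.75 = 251.149 kN.
I_c = b·h³/12 = 2.5 × 3.1³/12 = 6.20646 m⁴.
Centre of pressure: y_p = y_c + I_c/(y_c·A) = 4.15 + 6.20646/(4.15 × 7.75) = 4.15 + 0.192972 = 4.34297 m along the plane.
The resultant acts 1.55 + 0.192972 = 1.74297 m (along the plate) below the hinge at the top edge, so the moment about the hinge is M = F × 1.74297 = 251.149 × 1.74297 = 437.745 kN·m.
A normal force at the bottom, 3.1 m from the hinge, must supply this moment: P = 437.745/3.1 = 141.208 kN.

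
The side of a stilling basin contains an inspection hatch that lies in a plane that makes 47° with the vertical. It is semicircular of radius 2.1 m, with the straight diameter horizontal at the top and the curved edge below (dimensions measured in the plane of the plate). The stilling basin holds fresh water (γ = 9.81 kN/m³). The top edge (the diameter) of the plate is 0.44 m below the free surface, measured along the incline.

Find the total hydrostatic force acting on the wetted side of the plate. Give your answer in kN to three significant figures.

F ≈ 61.7 kN

γ = 9.81 kN/m³.
The plate makes 47° with the vertical, i.e. θ = 90° − 47° = 43° to the horizontal. Measuring y along the incline from the free-surface line, vertical depth h = y·sinθ with sinθ = 0.681998.
The centroid of a semicircle lies 4r/(3π) = 0.891268 m from the diameter, here below the top edge, so y_c = 0.44 + 0.891268 = 1.33127 m and h_c = 1.33127 × 0.681998 = 0.907923 m.
A = πr²/2 = π × 2.1²/2 = 6.92721 m².
Resultant F = γ·h_c·A = 9.81 × 0.907923 × 6.92721 = 61.6988 kN.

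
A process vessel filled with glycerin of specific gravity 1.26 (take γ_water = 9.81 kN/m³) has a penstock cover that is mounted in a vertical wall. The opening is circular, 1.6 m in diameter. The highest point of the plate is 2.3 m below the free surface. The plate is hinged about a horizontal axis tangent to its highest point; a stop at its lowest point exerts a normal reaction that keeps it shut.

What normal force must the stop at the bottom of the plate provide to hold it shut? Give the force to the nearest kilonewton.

γ = 1.26 × 9.81 = 12.3606 kN/m³.
The centroid is at the centre, 0.8 m below the top of the plate, so the centroid depth is h_c = 2.3 + 0.8 = 3.1 m.
A = π(0.8)² = 2.01062 m².
Resultant F = γ·h_c·A = 12.3606 × 3.1 × 2.01062 = 77.0427 kN.
I_c = πr⁴/4 = π × 0.8⁴/4 = 0.321699 m⁴.
Centre of pressure: y_p = y_c + I_c/(y_c·A) = 3.1 + 0.321699/(3.1 × 2.01062) = 3.1 + 0.0516129 = 3.15161 m along the plane.
The resultant acts 0.8 + 0.0516129 = 0.851613 m (along the plate) below the hinge at the top edge, so the moment about the hinge is M = F × 0.851613 = 77.0427 × 0.851613 = 65.6106 kN·m.
A normal force at the bottom, 1.6 m from the hinge, must supply this moment: P = 65.6106/1.6 = 41.0066 kN.

P ≈ 41 kN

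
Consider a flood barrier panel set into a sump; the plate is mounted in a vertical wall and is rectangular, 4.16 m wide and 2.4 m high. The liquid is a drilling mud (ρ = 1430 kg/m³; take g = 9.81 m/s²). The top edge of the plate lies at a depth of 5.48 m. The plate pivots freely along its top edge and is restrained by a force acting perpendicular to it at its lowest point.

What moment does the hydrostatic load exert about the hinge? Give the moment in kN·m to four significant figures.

γ = ρg = 1430 × 9.81 / 1000 = 14.0283 kN/m³.
The centroid lies 2.4/2 = 1.2 m below the top edge, so the centroid depth is h_c = 5.48 + 1.2 = 6.68 m.
A = 4.16 × 2.4 = 9.984 m².
Resultant F = γ·h_c·A = 14.0283 × 6.68 × 9.984 = 935.591 kN.
I_c = b·h³/12 = 4.16 × 2.4³/12 = 4.79232 m⁴.
Centre of pressure: y_p = y_c + I_c/(y_c·A) = 6.68 + 4.79232/(6.68 × 9.984) = 6.68 + 0.0718563 = 6.75186 m along the plane.
The resultant acts 1.2 + 0.0718563 = 1.27186 m (along the plate) below the hinge at the top edge, so the moment about the hinge is M = F × 1.27186 = 935.591 × 1.27186 = 1189.94 kN·m.

M ≈ 1190 kN·m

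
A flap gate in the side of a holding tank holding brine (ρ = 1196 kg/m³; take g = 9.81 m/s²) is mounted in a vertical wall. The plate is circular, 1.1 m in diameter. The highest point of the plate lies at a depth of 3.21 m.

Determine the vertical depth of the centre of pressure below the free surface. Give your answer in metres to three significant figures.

γ = ρg = 1196 × 9.81 / 1000 = 11.73276 kN/m³.
The centroid is at the centre, 0.55 m below the top of the plate, so the centroid depth is h_c = 3.21 + 0.55 = 3.76 m.
A = π(0.55)² = 0.950332 m².
Resultant F = γ·h_c·A = 11.73276 × 3.76 × 0.950332 = 41.9241 kN.
I_c = πr⁴/4 = π × 0.55⁴/4 = 0.0718688 m⁴.
Centre of pressure: y_p = y_c + I_c/(y_c·A) = 3.76 + 0.0718688/(3.76 × 0.950332) = 3.76 + 0.020113 = 3.78011 m along the plane.

h_p = 3.78 m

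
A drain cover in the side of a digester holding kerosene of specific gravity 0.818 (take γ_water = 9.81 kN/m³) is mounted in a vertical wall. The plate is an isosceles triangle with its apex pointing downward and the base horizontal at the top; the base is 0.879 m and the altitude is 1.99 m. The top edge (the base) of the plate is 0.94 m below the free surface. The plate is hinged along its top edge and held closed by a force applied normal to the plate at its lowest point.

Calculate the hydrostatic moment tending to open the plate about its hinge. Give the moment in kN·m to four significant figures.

M ≈ 9.008 kN·m

γ = 0.818 × 9.81 = 8.02458 kN/m³.
With the apex down, the centroid sits h/3 = 1.99/3 = 0.663333 m below the base (the top edge), so the centroid depth is h_c = 0.94 + 0.663333 = 1.60333 m.
A = ½ × 0.879 × 1.99 = 0.874605 m².
Resultant F = γ·h_c·A = 8.02458 × 1.60333 × 0.874605 = 11.2527 kN.
I_c = b·h³/36 = 0.879 × 1.99³/36 = 0.192418 m⁴.
Centre of pressure: y_p = y_c + I_c/(y_c·A) = 1.60333 + 0.192418/(1.60333 × 0.874605) = 1.60333 + 0.137218 = 1.74055 m along the plane.
The resultant acts 0.663333 + 0.137218 = 0.800551 m (along the plate) below the hinge at the top edge, so the moment about the hinge is M = F × 0.800551 = 11.2527 × 0.800551 = 9.00836 kN·m.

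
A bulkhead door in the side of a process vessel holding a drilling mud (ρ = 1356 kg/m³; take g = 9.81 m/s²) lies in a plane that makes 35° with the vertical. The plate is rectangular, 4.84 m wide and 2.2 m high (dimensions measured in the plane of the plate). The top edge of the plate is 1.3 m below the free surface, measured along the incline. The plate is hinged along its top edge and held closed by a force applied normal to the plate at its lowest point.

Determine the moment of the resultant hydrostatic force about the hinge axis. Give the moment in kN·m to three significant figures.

γ = ρg = 1356 × 9.81 / 1000 = 13.30236 kN/m³.
The plate makes 35° with the vertical, i.e. θ = 90° − 35° = 55° to the horizontal. Measuring y along the incline from the free-surface line, vertical depth h = y·sinθ with sinθ = 0.819152.
The centroid lies 2.2/2 = 1.1 m below the top edge, so y_c = 1.3 + 1.1 = 2.4 m and h_c = 2.4 × 0.819152 = 1.96596 m.
A = 4.84 × 2.2 = 10.648 m².
Resultant F = γ·h_c·A = 13.30236 × 1.96596 × 10.648 = 278.466 kN.
I_c = b·h³/12 = 4.84 × 2.2³/12 = 4.29469 m⁴.
Centre of pressure: y_p = y_c + I_c/(y_c·A) = 2.4 + 4.29469/(2.4 × 10.648) = 2.4 + 0.168055 = 2.56805 m along the plane.
The resultant acts 1.1 + 0.168055 = 1.26806 m (along the plate) below the hinge at the top edge, so the moment about the hinge is M = F × 1.26806 = 278.466 × 1.26806 = 353.112 kN·m.

M ≈ 353 kN·m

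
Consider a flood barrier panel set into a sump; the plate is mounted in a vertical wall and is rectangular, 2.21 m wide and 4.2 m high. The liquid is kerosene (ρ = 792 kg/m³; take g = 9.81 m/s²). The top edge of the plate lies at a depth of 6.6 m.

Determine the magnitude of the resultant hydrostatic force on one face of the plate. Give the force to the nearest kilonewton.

γ = ρg = 792 × 9.81 / 1000 = 7.76952 kN/m³.
The centroid lies 4.2/2 = 2.1 m below the top edge, so the centroid depth is h_c = 6.6 + 2.1 = 8.7 m.
A = 2.21 × 4.2 = 9.282 m².
Resultant F = γ·h_c·A = 7.76952 × 8.7 × 9.282 = 627.415 kN.

F ≈ 627 kN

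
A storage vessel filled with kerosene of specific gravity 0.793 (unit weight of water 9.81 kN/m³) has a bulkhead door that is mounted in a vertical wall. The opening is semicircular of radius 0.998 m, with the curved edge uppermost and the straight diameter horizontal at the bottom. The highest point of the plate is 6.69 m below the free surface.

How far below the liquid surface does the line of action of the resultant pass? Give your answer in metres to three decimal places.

γ = 0.793 × 9.81 = 7.77933 kN/m³.
The centroid lies 4r/(3π) = 0.423564 m above the diameter, so r − 4r/(3π) = 0.998 − 0.423564 = 0.574436 m below the topmost point, so the centroid depth is h_c = 6.69 + 0.574436 = 7.26444 m.
A = πr²/2 = π × 0.998²/2 = 1.56452 m².
Resultant F = γ·h_c·A = 7.77933 × 7.26444 × 1.56452 = 88.4149 kN.
I_c = (π/8 − 8/(9π))·r⁴ = 0.109757 × 0.998⁴ = 0.108882 m⁴.
Centre of pressure: y_p = y_c + I_c/(y_c·A) = 7.26444 + 0.108882/(7.26444 × 1.56452) = 7.26444 + 0.00958016 = 7.27402 m along the plane.

h_p = 7.274 m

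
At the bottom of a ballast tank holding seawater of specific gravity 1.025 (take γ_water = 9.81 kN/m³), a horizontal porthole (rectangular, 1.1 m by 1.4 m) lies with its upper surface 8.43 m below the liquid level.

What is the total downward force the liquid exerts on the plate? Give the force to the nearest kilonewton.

F ≈ 131 kN

γ = 1.025 × 9.81 = 10.05525 kN/m³.
The plate is horizontal, so pressure is uniform at p = γ·h = 10.05525 × 8.43 = 84.7658 kN/m².
A = 1.1 × 1.4 = 1.54 m².
F = p·A = 84.7658 × 1.54 = 130.539 kN.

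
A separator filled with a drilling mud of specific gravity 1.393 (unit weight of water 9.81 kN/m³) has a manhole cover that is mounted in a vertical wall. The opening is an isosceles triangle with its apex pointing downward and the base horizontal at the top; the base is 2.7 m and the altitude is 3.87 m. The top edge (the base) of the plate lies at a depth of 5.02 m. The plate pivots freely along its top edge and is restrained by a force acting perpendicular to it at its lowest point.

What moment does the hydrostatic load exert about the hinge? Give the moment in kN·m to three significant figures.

γ = 1.393 × 9.81 = 13.66533 kN/m³.
With the apex down, the centroid sits h/3 = 3.87/3 = 1.29 m below the base (the top edge), so the centroid depth is h_c = 5.02 + 1.29 = 6.31 m.
A = ½ × 2.7 × 3.87 = 5.2245 m².
Resultant F = γ·h_c·A = 13.66533 × 6.31 × 5.2245 = 450.499 kN.
I_c = b·h³/36 = 2.7 × 3.87³/36 = 4.34705 m⁴.
Centre of pressure: y_p = y_c + I_c/(y_c·A) = 6.31 + 4.34705/(6.31 × 5.2245) = 6.31 + 0.131862 = 6.44186 m along the plane.
The resultant acts 1.29 + 0.131862 = 1.42186 m (along the plate) below the hinge at the top edge, so the moment about the hinge is M = F × 1.42186 = 450.499 × 1.42186 = 640.547 kN·m.

M ≈ 641 kN·m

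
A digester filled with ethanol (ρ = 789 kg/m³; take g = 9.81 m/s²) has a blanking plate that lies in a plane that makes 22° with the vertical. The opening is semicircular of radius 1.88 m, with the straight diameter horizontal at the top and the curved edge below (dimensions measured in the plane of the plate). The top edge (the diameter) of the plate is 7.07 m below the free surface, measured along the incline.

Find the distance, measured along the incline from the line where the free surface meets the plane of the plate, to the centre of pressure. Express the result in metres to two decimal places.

γ = ρg = 789 × 9.81 / 1000 = 7.74009 kN/m³.
The plate makes 22° with the vertical, i.e. θ = 90° − 22° = 68° to the horizontal. Measuring y along the incline from the free-surface line, vertical depth h = y·sinθ with sinθ = 0.927184.
The centroid of a semicircle lies 4r/(3π) = 0.797897 m from the diameter, here below the top edge, so y_c = 7.07 + 0.797897 = 7.8679 m and h_c = 7.8679 × 0.927184 = 7.29499 m.
A = πr²/2 = π × 1.88²/2 = 5.55182 m².
Resultant F = γ·h_c·A = 7.74009 × 7.29499 × 5.55182 = 313.477 kN.
I_c = (π/8 − 8/(9π))·r⁴ = 0.109757 × 1.88⁴ = 1.37108 m⁴.
Centre of pressure: y_p = y_c + I_c/(y_c·A) = 7.8679 + 1.37108/(7.8679 × 5.55182) = 7.8679 + 0.0313884 = 7.89929 m along the plane.

y_p = 7.90 m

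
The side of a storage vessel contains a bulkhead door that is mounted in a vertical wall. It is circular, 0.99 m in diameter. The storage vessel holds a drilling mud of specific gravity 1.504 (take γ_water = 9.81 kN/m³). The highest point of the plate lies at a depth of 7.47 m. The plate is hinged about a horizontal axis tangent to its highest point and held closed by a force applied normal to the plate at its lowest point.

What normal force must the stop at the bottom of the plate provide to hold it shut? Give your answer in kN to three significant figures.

P ≈ 45.9 kN

γ = 1.504 × 9.81 = 14.75424 kN/m³.
The centroid is at the centre, 0.495 m below the top of the plate, so the centroid depth is h_c = 7.47 + 0.495 = 7.965 m.
A = π(0.495)² = 0.769769 m².
Resultant F = γ·h_c·A = 14.75424 × 7.965 × 0.769769 = 90.4613 kN.
I_c = πr⁴/4 = π × 0.495⁴/4 = 0.0471531 m⁴.
Centre of pressure: y_p = y_c + I_c/(y_c·A) = 7.965 + 0.0471531/(7.965 × 0.769769) = 7.965 + 0.00769067 = 7.97269 m along the plane.
The resultant acts 0.495 + 0.00769067 = 0.502691 m (along the plate) below the hinge at the top edge, so the moment about the hinge is M = F × 0.502691 = 90.4613 × 0.502691 = 45.4741 kN·m.
A normal force at the bottom, 0.99 m from the hinge, must supply this moment: P = 45.4741/0.99 = 45.9334 kN.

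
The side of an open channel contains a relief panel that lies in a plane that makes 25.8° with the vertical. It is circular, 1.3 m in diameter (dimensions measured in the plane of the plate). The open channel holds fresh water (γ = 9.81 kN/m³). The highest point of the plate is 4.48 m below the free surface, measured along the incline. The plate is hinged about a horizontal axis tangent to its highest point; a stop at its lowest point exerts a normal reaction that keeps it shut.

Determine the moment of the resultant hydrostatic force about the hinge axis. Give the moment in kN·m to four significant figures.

γ = 9.81 kN/m³.
The plate makes 25.8° with the vertical, i.e. θ = 90° − 25.8° = 64.2° to the horizontal. Measuring y along the incline from the free-surface line, vertical depth h = y·sinθ with sinθ = 0.900319.
The centroid is at the centre, 0.65 m below the top of the plate, so y_c = 4.48 + 0.65 = 5.13 m and h_c = 5.13 × 0.900319 = 4.61864 m.
A = π(0.65)² = 1.32732 m².
Resultant F = γ·h_c·A = 9.81 × 4.61864 × 1.32732 = 60.1394 kN.
I_c = πr⁴/4 = π × 0.65⁴/4 = 0.140198 m⁴.
Centre of pressure: y_p = y_c + I_c/(y_c·A) = 5.13 + 0.140198/(5.13 × 1.32732) = 5.13 + 0.0205896 = 5.15059 m along the plane.
The resultant acts 0.65 + 0.0205896 = 0.67059 m (along the plate) below the hinge at the top edge, so the moment about the hinge is M = F × 0.67059 = 60.1394 × 0.67059 = 40.3289 kN·m.

M ≈ 40.33 kN·m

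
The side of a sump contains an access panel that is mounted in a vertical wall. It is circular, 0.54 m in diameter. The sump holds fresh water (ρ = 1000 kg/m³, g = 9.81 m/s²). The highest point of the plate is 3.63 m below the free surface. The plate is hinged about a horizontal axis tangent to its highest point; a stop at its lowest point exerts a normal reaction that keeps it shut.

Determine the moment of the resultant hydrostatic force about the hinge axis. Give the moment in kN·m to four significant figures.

M ≈ 2.407 kN·m

γ = ρg = 1000 × 9.81 = 9810 N/m³ = 9.81 kN/m³.
The centroid is at the centre, 0.27 m below the top of the plate, so the centroid depth is h_c = 3.63 + 0.27 = 3.9 m.
A = π(0.27)² = 0.229022 m².
Resultant F = γ·h_c·A = 9.81 × 3.9 × 0.229022 = 8.76215 kN.
I_c = πr⁴/4 = π × 0.27⁴/4 = 0.00417393 m⁴.
Centre of pressure: y_p = y_c + I_c/(y_c·A) = 3.9 + 0.00417393/(3.9 × 0.229022) = 3.9 + 0.00467308 = 3.90467 m along the plane.
The resultant acts 0.27 + 0.00467308 = 0.274673 m (along the plate) below the hinge at the top edge, so the moment about the hinge is M = F × 0.274673 = 8.76215 × 0.274673 = 2.40673 kN·m.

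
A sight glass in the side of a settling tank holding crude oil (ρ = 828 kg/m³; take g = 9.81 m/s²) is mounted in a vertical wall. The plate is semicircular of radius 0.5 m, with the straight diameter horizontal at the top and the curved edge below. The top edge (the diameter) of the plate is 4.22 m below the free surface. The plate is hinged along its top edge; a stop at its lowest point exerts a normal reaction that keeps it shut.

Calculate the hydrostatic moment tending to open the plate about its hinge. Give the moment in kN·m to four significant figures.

M ≈ 3.056 kN·m

γ = ρg = 828 × 9.81 / 1000 = 8.12268 kN/m³.
The centroid of a semicircle lies 4r/(3π) = 0.212207 m from the diameter, here below the top edge, so the centroid depth is h_c = 4.22 + 0.212207 = 4.43221 m.
A = πr²/2 = π × 0.5²/2 = 0.392699 m².
Resultant F = γ·h_c·A = 8.12268 × 4.43221 × 0.392699 = 14.1377 kN.
I_c = (π/8 − 8/(9π))·r⁴ = 0.109757 × 0.5⁴ = 0.00685981 m⁴.
Centre of pressure: y_p = y_c + I_c/(y_c·A) = 4.43221 + 0.00685981/(4.43221 × 0.392699) = 4.43221 + 0.00394123 = 4.43615 m along the plane.
The resultant acts 0.212207 + 0.00394123 = 0.216148 m (along the plate) below the hinge at the top edge, so the moment about the hinge is M = F × 0.216148 = 14.1377 × 0.216148 = 3.05584 kN·m.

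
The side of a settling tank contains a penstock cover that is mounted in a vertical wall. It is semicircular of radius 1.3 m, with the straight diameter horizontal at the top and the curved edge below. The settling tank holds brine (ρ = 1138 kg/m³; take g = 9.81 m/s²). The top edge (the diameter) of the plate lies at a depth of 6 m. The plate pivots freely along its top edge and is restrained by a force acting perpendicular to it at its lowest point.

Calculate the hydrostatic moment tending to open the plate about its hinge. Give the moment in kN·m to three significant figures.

γ = ρg = 1138 × 9.81 / 1000 = 11.16378 kN/m³.
The centroid of a semicircle lies 4r/(3π) = 0.551737 m from the diameter, here below the top edge, so the centroid depth is h_c = 6 + 0.551737 = 6.55174 m.
A = πr²/2 = π × 1.3²/2 = 2.65465 m².
Resultant F = γ·h_c·A = 11.16378 × 6.55174 × 2.65465 = 194.167 kN.
I_c = (π/8 − 8/(9π))·r⁴ = 0.109757 × 1.3⁴ = 0.313477 m⁴.
Centre of pressure: y_p = y_c + I_c/(y_c·A) = 6.55174 + 0.313477/(6.55174 × 2.65465) = 6.55174 + 0.0180236 = 6.56976 m along the plane.
The resultant acts 0.551737 + 0.0180236 = 0.569761 m (along the plate) below the hinge at the top edge, so the moment about the hinge is M = F × 0.569761 = 194.167 × 0.569761 = 110.629 kN·m.

M ≈ 111 kN·m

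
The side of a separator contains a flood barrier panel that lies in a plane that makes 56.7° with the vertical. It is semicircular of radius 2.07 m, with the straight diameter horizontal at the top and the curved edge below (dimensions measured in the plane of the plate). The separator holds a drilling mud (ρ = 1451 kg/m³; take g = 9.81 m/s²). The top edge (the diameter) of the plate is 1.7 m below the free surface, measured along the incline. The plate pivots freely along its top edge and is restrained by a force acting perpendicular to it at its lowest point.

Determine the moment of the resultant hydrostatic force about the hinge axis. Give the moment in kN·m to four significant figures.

M ≈ 134.9 kN·m

γ = ρg = 1451 × 9.81 / 1000 = 14.23431 kN/m³.
The plate makes 56.7° with the vertical, i.e. θ = 90° − 56.7° = 33.3° to the horizontal. Measuring y along the incline from the free-surface line, vertical depth h = y·sinθ with sinθ = 0.549023.
The centroid of a semicircle lies 4r/(3π) = 0.878535 m from the diameter, here below the top edge, so y_c = 1.7 + 0.878535 = 2.57854 m and h_c = 2.57854 × 0.549023 = 1.41568 m.
A = πr²/2 = π × 2.07²/2 = 6.73071 m².
Resultant F = γ·h_c·A = 14.23431 × 1.41568 × 6.73071 = 135.632 kN.
I_c = (π/8 − 8/(9π))·r⁴ = 0.109757 × 2.07⁴ = 2.01518 m⁴.
Centre of pressure: y_p = y_c + I_c/(y_c·A) = 2.57854 + 2.01518/(2.57854 × 6.73071) = 2.57854 + 0.116113 = 2.69465 m along the plane.
The resultant acts 0.878535 + 0.116113 = 0.994648 m (along the plate) below the hinge at the top edge, so the moment about the hinge is M = F × 0.994648 = 135.632 × 0.994648 = 134.906 kN·m.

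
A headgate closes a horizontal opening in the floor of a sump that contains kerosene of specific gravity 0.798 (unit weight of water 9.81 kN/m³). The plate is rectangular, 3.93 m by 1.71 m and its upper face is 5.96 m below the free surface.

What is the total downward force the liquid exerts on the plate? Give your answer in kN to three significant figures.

F ≈ 314 kN

γ = 0.798 × 9.81 = 7.82838 kN/m³.
The plate is horizontal, so pressure is uniform at p = γ·h = 7.82838 × 5.96 = 46.6571 kN/m².
A = 3.93 × 1.71 = 6.7203 m².
F = p·A = 46.6571 × 6.7203 = 313.55 kN.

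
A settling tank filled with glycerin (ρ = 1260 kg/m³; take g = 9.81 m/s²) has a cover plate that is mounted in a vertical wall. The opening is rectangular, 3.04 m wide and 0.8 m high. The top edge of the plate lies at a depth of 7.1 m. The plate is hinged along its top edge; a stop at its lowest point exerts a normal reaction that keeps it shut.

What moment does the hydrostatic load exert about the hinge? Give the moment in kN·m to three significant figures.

M ≈ 91.8 kN·m

γ = ρg = 1260 × 9.81 / 1000 = 12.3606 kN/m³.
The centroid lies 0.8/2 = 0.4 m below the top edge, so the centroid depth is h_c = 7.1 + 0.4 = 7.5 m.
A = 3.04 × 0.8 = 2.432 m².
Resultant F = γ·h_c·A = 12.3606 × 7.5 × 2.432 = 225.457 kN.
I_c = b·h³/12 = 3.04 × 0.8³/12 = 0.129707 m⁴.
Centre of pressure: y_p = y_c + I_c/(y_c·A) = 7.5 + 0.129707/(7.5 × 2.432) = 7.5 + 0.00711113 = 7.50711 m along the plane.
The resultant acts 0.4 + 0.00711113 = 0.407111 m (along the plate) below the hinge at the top edge, so the moment about the hinge is M = F × 0.407111 = 225.457 × 0.407111 = 91.786 kN·m.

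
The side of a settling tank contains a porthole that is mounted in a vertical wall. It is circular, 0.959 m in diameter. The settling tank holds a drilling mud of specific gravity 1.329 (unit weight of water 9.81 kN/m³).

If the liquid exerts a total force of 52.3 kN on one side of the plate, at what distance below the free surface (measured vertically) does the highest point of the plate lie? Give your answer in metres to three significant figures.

d_top ≈ 5.07 m

γ = 1.329 × 9.81 = 13.03749 kN/m³.
A = π(0.4795)² = 0.722316 m².
From F = γ·h_c·A, the centroid depth is h_c = 52.3/(13.03749 × 0.722316) = 5.55368 m.
The centroid is at the centre, 0.4795 m below the top of the plate, so the highest point sits at h_top = 5.55368 − 0.4795 = 5.07418 m below the surface.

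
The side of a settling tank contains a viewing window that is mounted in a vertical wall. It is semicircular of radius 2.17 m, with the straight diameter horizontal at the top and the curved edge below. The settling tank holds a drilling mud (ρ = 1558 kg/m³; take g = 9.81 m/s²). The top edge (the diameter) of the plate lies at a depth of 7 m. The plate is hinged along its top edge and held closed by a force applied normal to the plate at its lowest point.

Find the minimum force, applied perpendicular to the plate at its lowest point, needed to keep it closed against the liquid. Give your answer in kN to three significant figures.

P ≈ 397 kN

γ = ρg = 1558 × 9.81 / 1000 = 15.28398 kN/m³.
The centroid of a semicircle lies 4r/(3π) = 0.920977 m from the diameter, here below the top edge, so the centroid depth is h_c = 7 + 0.920977 = 7.92098 m.
A = πr²/2 = π × 2.17²/2 = 7.39672 m².
Resultant F = γ·h_c·A = 15.28398 × 7.92098 × 7.39672 = 895.477 kN.
I_c = (π/8 − 8/(9π))·r⁴ = 0.109757 × 2.17⁴ = 2.43372 m⁴.
Centre of pressure: y_p = y_c + I_c/(y_c·A) = 7.92098 + 2.43372/(7.92098 × 7.39672) = 7.92098 + 0.0415387 = 7.96252 m along the plane.
The resultant acts 0.920977 + 0.0415387 = 0.962516 m (along the plate) below the hinge at the top edge, so the moment about the hinge is M = F × 0.962516 = 895.477 × 0.962516 = 861.911 kN·m.
A normal force at the bottom, 2.17 m from the hinge, must supply this moment: P = 861.911/2.17 = 397.194 kN.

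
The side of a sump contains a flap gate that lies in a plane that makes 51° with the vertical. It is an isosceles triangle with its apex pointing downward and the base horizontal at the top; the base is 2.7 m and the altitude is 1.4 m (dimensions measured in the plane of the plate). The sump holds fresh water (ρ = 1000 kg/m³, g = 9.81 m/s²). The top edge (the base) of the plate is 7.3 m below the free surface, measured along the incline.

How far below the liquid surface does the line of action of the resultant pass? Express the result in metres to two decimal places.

γ = ρg = 1000 × 9.81 = 9810 N/m³ = 9.81 kN/m³.
The plate makes 51° with the vertical, i.e. θ = 90° − 51° = 39° to the horizontal. Measuring y along the incline from the free-surface line, vertical depth h = y·sinθ with sinθ = 0.629320.
With the apex down, the centroid sits h/3 = 1.4/3 = 0.466667 m below the base (the top edge), so y_c = 7.3 + 0.466667 = 7.76667 m and h_c = 7.76667 × 0.629320 = 4.88772 m.
A = ½ × 2.7 × 1.4 = 1.89 m².
Resultant F = γ·h_c·A = 9.81 × 4.88772 × 1.89 = 90.6227 kN.
I_c = b·h³/36 = 2.7 × 1.4³/36 = 0.2058 m⁴.
Centre of pressure: y_p = y_c + I_c/(y_c·A) = 7.76667 + 0.2058/(7.76667 × 1.89) = 7.76667 + 0.01402 = 7.78069 m along the plane.
Vertically, h_p = y_p·sinθ = 7.78069 × 0.629320 = 4.89654 m.

h_p = 4.90 m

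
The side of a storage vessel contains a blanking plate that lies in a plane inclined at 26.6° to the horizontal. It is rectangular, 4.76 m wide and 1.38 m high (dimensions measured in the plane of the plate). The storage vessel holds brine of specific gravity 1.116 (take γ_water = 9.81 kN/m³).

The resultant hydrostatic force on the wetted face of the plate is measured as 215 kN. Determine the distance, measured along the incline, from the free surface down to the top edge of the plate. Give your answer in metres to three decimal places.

y_top ≈ 5.987 m

γ = 1.116 × 9.81 = 10.94796 kN/m³.
A = 4.76 × 1.38 = 6.5688 m².
From F = γ·h_c·A, the centroid depth is h_c = 215/(10.94796 × 6.5688) = 2.98964 m.
Let θ = 26.6° be the plate's angle to the horizontal; measure y along the incline from where the plane meets the free surface. Vertical depth h = y·sinθ with sinθ = 0.447759.
Along the incline, y_c = h_c/sinθ = 2.98964/0.447759 = 6.6769 m.
The centroid lies 1.38/2 = 0.69 m below the top edge, so the top edge sits at y_top = 6.6769 − 0.69 = 5.9869 m along the incline.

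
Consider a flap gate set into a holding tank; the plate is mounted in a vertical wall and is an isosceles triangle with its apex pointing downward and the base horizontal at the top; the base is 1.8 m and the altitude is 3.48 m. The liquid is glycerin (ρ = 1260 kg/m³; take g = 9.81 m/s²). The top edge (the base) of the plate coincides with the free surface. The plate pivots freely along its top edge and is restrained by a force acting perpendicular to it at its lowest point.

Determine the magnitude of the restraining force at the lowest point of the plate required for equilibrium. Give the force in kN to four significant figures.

P ≈ 22.45 kN

γ = ρg = 1260 × 9.81 / 1000 = 12.3606 kN/m³.
With the apex down, the centroid sits h/3 = 3.48/3 = 1.16 m below the base (the top edge), so the centroid depth is h_c = 1.16 m.
A = ½ × 1.8 × 3.48 = 3.132 m².
Resultant F = γ·h_c·A = 12.3606 × 1.16 × 3.132 = 44.9075 kN.
I_c = b·h³/36 = 1.8 × 3.48³/36 = 2.10721 m⁴.
Centre of pressure: y_p = y_c + I_c/(y_c·A) = 1.16 + 2.10721/(1.16 × 3.132) = 1.16 + 0.58 = 1.74 m along the plane.
The resultant acts 1.16 + 0.58 = 1.74 m (along the plate) below the hinge at the top edge, so the moment about the hinge is M = F × 1.74 = 44.9075 × 1.74 = 78.139 kN·m.
A normal force at the bottom, 3.48 m from the hinge, must supply this moment: P = 78.139/3.48 = 22.4537 kN.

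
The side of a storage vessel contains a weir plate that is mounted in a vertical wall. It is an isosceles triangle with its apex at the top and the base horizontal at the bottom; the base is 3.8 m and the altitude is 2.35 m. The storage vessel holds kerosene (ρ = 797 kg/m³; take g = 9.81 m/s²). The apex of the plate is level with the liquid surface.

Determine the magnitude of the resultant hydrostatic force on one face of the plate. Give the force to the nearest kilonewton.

γ = ρg = 797 × 9.81 / 1000 = 7.81857 kN/m³.
With the apex up, the centroid sits 2h/3 = 2 × 2.35/3 = 1.56667 m below the apex, so the centroid depth is h_c = 1.56667 m.
A = ½ × 3.8 × 2.35 = 4.465 m².
Resultant F = γ·h_c·A = 7.81857 × 1.56667 × 4.465 = 54.6923 kN.

F ≈ 55 kN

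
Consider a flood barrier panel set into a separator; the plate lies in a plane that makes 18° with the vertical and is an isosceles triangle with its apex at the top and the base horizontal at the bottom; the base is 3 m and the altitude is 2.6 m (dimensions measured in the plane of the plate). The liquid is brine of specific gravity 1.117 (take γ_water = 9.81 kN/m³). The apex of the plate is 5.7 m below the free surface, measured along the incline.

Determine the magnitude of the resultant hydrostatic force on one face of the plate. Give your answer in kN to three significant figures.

γ = 1.117 × 9.81 = 10.95777 kN/m³.
The plate makes 18° with the vertical, i.e. θ = 90° − 18° = 72° to the horizontal. Measuring y along the incline from the free-surface line, vertical depth h = y·sinθ with sinθ = 0.951057.
With the apex up, the centroid sits 2h/3 = 2 × 2.6/3 = 1.73333 m below the apex, so y_c = 5.7 + 1.73333 = 7.43333 m and h_c = 7.43333 × 0.951057 = 7.06952 m.
A = ½ × 3 × 2.6 = 3.9 m².
Resultant F = γ·h_c·A = 10.95777 × 7.06952 × 3.9 = 302.118 kN.

F ≈ 302 kN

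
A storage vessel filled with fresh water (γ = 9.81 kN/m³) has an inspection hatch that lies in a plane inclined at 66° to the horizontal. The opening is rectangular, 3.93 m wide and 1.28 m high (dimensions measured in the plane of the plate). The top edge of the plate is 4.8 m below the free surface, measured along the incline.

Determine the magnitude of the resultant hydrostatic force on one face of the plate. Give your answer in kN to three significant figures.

F ≈ 245 kN

γ = 9.81 kN/m³.
Let θ = 66° be the plate's angle to the horizontal; measure y along the incline from where the plane meets the free surface. Vertical depth h = y·sinθ with sinθ = 0.913545.
The centroid lies 1.28/2 = 0.64 m below the top edge, so y_c = 4.8 + 0.64 = 5.44 m and h_c = 5.44 × 0.913545 = 4.96968 m.
A = 3.93 × 1.28 = 5.0304 m².
Resultant F = γ·h_c·A = 9.81 × 4.96968 × 5.0304 = 245.245 kN.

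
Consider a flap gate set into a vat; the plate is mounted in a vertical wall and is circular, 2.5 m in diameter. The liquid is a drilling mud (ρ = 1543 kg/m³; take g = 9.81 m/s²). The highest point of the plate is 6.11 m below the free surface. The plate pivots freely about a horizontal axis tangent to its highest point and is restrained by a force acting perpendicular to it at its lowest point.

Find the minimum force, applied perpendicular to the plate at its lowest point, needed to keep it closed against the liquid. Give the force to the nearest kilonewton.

γ = ρg = 1543 × 9.81 / 1000 = 15.13683 kN/m³.
The centroid is at the centre, 1.25 m below the top of the plate, so the centroid depth is h_c = 6.11 + 1.25 = 7.36 m.
A = π(1.25)² = 4.90874 m².
Resultant F = γ·h_c·A = 15.13683 × 7.36 × 4.90874 = 546.868 kN.
I_c = πr⁴/4 = π × 1.25⁴/4 = 1.91748 m⁴.
Centre of pressure: y_p = y_c + I_c/(y_c·A) = 7.36 + 1.91748/(7.36 × 4.90874) = 7.36 + 0.0530741 = 7.41307 m along the plane.
The resultant acts 1.25 + 0.0530741 = 1.30307 m (along the plate) below the hinge at the top edge, so the moment about the hinge is M = F × 1.30307 = 546.868 × 1.30307 = 712.607 kN·m.
A normal force at the bottom, 2.5 m from the hinge, must supply this moment: P = 712.607/2.5 = 285.043 kN.

P ≈ 285 kN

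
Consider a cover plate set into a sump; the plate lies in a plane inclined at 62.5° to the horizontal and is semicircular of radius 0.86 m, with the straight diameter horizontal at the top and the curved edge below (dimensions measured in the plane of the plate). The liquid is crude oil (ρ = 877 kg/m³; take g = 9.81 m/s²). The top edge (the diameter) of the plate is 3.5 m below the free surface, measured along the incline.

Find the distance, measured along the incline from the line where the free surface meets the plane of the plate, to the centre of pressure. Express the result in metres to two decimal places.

y_p = 3.88 m

γ = ρg = 877 × 9.81 / 1000 = 8.60337 kN/m³.
Let θ = 62.5° be the plate's angle to the horizontal; measure y along the incline from where the plane meets the free surface. Vertical depth h = y·sinθ with sinθ = 0.887011.
The centroid of a semicircle lies 4r/(3π) = 0.364995 m from the diameter, here below the top edge, so y_c = 3.5 + 0.364995 = 3.86499 m and h_c = 3.86499 × 0.887011 = 3.42829 m.
A = πr²/2 = π × 0.86²/2 = 1.16176 m².
Resultant F = γ·h_c·A = 8.60337 × 3.42829 × 1.16176 = 34.2659 kN.
I_c = (π/8 − 8/(9π))·r⁴ = 0.109757 × 0.86⁴ = 0.060038 m⁴.
Centre of pressure: y_p = y_c + I_c/(y_c·A) = 3.86499 + 0.060038/(3.86499 × 1.16176) = 3.86499 + 0.0133709 = 3.87836 m along the plane.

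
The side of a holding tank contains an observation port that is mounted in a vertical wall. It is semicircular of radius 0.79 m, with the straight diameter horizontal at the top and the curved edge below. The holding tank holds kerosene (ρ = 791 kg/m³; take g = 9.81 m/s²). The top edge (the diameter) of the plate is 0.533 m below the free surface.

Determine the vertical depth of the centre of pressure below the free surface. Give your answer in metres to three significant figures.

γ = ρg = 791 × 9.81 / 1000 = 7.75971 kN/m³.
The centroid of a semicircle lies 4r/(3π) = 0.335286 m from the diameter, here below the top edge, so the centroid depth is h_c = 0.533 + 0.335286 = 0.868286 m.
A = πr²/2 = π × 0.79²/2 = 0.980334 m².
Resultant F = γ·h_c·A = 7.75971 × 0.868286 × 0.980334 = 6.60514 kN.
I_c = (π/8 − 8/(9π))·r⁴ = 0.109757 × 0.79⁴ = 0.0427504 m⁴.
Centre of pressure: y_p = y_c + I_c/(y_c·A) = 0.868286 + 0.0427504/(0.868286 × 0.980334) = 0.868286 + 0.0502231 = 0.918509 m along the plane.

h_p = 0.919 m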